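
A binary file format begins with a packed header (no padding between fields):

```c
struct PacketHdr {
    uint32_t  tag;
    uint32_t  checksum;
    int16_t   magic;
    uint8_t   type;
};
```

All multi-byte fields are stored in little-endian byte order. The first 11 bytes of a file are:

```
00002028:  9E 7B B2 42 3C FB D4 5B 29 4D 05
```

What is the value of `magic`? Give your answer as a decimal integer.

`magic` follows `tag` (4 B), `checksum` (4 B), so it starts at offset 4 + 4 = 8 and occupies 2 bytes.
Bytes at offsets 8..9: 29 4D.
In little-endian order the low byte comes first in memory.
Reassemble most-significant byte first: 4D 29 → 0x4D29.
0x4D29 = 19753.

19753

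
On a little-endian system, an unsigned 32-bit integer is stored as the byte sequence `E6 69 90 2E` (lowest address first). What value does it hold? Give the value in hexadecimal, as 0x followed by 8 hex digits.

0x2E9069E6

Little-endian stores the least-significant byte at the lowest address.
Reassemble most-significant byte first: 2E 90 69 E6 → 0x2E9069E6.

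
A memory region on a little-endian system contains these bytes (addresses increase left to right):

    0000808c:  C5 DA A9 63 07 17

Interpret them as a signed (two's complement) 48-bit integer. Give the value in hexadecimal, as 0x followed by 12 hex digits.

0x170763A9DAC5

Little-endian stores the least-significant byte at the lowest address.
Reassemble most-significant byte first: 17 07 63 A9 DA C5 → 0x170763A9DAC5.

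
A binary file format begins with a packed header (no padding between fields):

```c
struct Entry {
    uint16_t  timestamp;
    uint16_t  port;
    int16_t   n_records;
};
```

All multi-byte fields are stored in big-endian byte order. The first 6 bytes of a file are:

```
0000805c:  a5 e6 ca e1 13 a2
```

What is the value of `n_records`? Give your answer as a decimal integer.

`n_records` follows `timestamp` (2 B), `port` (2 B), so it starts at offset 2 + 2 = 4 and occupies 2 bytes.
Bytes at offsets 4..5: 13 A2.
In big-endian order the high byte comes first in memory.
The bytes are already most-significant first: 0x13A2.
0x13A2 = 5026.

5026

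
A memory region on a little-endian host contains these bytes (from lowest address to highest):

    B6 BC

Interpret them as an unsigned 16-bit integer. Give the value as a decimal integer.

Little-endian stores the least-significant byte at the lowest address.
Reassemble most-significant byte first: BC B6 → 0xBCB6.
0xBCB6 = 48310.

48310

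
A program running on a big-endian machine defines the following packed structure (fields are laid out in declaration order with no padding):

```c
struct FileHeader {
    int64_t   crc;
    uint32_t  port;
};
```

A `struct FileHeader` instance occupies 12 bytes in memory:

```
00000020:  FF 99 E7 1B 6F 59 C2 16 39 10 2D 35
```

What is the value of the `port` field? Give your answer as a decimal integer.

957361461

`port` follows `crc` (8 bytes), so it starts at byte offset 8 and occupies 4 bytes.
Bytes at offsets 8..11: 39 10 2D 35.
Big-endian: lowest address holds the most-significant byte.
The bytes are already most-significant first: 0x39102D35.
0x39102D35 = 957361461.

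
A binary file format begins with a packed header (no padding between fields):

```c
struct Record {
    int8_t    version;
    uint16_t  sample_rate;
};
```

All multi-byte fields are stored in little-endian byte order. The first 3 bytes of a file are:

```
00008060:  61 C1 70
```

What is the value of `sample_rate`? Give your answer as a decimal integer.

`sample_rate` follows `version` (1 byte), so it starts at byte offset 1 and occupies 2 bytes.
Bytes at offsets 1..2: C1 70.
Little-endian: lowest address holds the least-significant byte.
Reassemble most-significant byte first: 70 C1 → 0x70C1.
0x70C1 = 28865.

28865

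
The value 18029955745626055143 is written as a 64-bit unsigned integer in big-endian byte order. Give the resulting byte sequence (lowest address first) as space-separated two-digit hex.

18029955745626055143 in hexadecimal, padded to 64 bits, is 0xFA3745394E0DE1E7.
Split into bytes (most-significant first): FA 37 45 39 4E 0D E1 E7.
In big-endian order the high byte comes first in memory.
So the memory order matches the most-significant-first order: FA 37 45 39 4E 0D E1 E7.

FA 37 45 39 4E 0D E1 E7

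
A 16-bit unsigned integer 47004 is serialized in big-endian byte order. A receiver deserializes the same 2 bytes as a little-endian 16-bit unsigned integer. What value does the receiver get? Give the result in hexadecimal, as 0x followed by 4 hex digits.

47004 in 16-bit hexadecimal is 0xB79C.
Stored big-endian, the bytes at ascending addresses are B7 9C.
Read back as little-endian, the first byte is least significant, giving 0x9CB7.

0x9CB7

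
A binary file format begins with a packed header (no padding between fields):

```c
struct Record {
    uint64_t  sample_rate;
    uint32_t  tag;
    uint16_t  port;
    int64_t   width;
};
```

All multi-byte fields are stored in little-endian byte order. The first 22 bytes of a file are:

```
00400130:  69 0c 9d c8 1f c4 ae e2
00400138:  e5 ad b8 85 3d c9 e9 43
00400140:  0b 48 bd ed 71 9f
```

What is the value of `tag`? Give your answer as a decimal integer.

2243472869

`tag` follows `sample_rate` (8 bytes), so it starts at byte offset 8 and occupies 4 bytes.
Bytes at offsets 8..11: E5 AD B8 85.
Little-endian stores the least-significant byte at the lowest address.
Reassemble most-significant byte first: 85 B8 AD E5 → 0x85B8ADE5.
0x85B8ADE5 = 2243472869.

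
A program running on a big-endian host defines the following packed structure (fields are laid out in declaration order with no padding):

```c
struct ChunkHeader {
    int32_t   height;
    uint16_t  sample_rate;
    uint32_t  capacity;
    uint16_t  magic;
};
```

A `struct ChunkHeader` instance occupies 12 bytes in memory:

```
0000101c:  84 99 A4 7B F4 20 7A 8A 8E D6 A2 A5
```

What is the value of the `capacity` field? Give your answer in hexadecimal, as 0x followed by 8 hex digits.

0x7A8A8ED6

`capacity` follows `height` (4 B), `sample_rate` (2 B), so it starts at offset 4 + 2 = 6 and occupies 4 bytes.
Bytes at offsets 6..9: 7A 8A 8E D6.
Big-endian: lowest address holds the most-significant byte.
The bytes are already most-significant first: 0x7A8A8ED6.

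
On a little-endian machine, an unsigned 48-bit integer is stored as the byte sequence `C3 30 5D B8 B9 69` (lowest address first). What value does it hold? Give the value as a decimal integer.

In little-endian order the low byte comes first in memory.
Reassemble most-significant byte first: 69 B9 B8 5D 30 C3 → 0x69B9B85D30C3.
0x69B9B85D30C3 = 116246382981315.

116246382981315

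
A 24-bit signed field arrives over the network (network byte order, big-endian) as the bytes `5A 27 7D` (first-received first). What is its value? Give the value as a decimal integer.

5908349

Big-endian stores the most-significant byte at the lowest address.
The bytes are already most-significant first: 0x5A277D.
0x5A277D = 5908349.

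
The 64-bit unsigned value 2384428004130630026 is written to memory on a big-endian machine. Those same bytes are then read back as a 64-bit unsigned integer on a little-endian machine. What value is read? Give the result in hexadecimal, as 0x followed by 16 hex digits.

2384428004130630026 in 64-bit hexadecimal is 0x211730A2F2B3298A.
Stored big-endian, the bytes at ascending addresses are 21 17 30 A2 F2 B3 29 8A.
Read back as little-endian, the first byte is least significant, giving 0x8A29B3F2A2301721.

0x8A29B3F2A2301721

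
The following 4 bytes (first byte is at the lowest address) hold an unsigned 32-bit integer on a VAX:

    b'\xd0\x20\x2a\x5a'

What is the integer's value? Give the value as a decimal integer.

1512710352

Little-endian: lowest address holds the least-significant byte.
Reassemble most-significant byte first: 5A 2A 20 D0 → 0x5A2A20D0.
0x5A2A20D0 = 1512710352.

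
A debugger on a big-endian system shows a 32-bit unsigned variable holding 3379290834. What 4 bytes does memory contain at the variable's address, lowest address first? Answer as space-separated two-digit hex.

C9 6B E2 D2

3379290834 in hexadecimal, padded to 32 bits, is 0xC96BE2D2.
Split into bytes (most-significant first): C9 6B E2 D2.
In big-endian order the high byte comes first in memory.
So the memory order matches the most-significant-first order: C9 6B E2 D2.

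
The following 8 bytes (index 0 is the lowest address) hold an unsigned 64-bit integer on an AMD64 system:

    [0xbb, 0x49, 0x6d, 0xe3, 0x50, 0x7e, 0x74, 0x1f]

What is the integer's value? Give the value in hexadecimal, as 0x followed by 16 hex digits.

In little-endian order the low byte comes first in memory.
Reassemble most-significant byte first: 1F 74 7E 50 E3 6D 49 BB → 0x1F747E50E36D49BB.

0x1F747E50E36D49BB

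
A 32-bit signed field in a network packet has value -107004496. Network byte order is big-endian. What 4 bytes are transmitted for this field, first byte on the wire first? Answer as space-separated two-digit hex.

Two's complement of -107004496 in 32 bits: 107004496 = 0x0660C250; invert → 0xF99F3DAF; add 1 → 0xF99F3DB0.
Split into bytes (most-significant first): F9 9F 3D B0.
Big-endian stores the most-significant byte at the lowest address.
So the memory order matches the most-significant-first order: F9 9F 3D B0.

F9 9F 3D B0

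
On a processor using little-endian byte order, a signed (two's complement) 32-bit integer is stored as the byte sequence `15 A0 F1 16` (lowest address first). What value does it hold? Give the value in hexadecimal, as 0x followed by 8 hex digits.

0x16F1A015

Little-endian: lowest address holds the least-significant byte.
Reassemble most-significant byte first: 16 F1 A0 15 → 0x16F1A015.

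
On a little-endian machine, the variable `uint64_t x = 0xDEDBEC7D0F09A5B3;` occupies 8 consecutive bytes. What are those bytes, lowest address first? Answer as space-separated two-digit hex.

B3 A5 09 0F 7D EC DB DE

Split into bytes (most-significant first): DE DB EC 7D 0F 09 A5 B3.
Little-endian: lowest address holds the least-significant byte.
So at ascending addresses the bytes are B3 A5 09 0F 7D EC DB DE.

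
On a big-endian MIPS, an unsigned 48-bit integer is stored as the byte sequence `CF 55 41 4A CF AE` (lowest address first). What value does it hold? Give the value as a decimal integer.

Big-endian: lowest address holds the most-significant byte.
The bytes are already most-significant first: 0xCF55414ACFAE.
0xCF55414ACFAE = 227965074591662.

227965074591662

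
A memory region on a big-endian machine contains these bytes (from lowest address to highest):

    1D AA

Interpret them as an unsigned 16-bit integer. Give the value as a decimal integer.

Big-endian: lowest address holds the most-significant byte.
The bytes are already most-significant first: 0x1DAA.
0x1DAA = 7594.

7594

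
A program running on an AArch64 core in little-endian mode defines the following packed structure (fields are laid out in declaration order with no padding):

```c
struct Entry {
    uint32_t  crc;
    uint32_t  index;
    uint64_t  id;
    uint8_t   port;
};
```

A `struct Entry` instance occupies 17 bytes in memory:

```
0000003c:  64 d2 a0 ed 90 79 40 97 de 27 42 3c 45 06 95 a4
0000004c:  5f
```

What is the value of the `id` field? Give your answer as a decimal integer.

11859392088183547870

`id` follows `crc` (4 B), `index` (4 B), so it starts at offset 4 + 4 = 8 and occupies 8 bytes.
Bytes at offsets 8..15: DE 27 42 3C 45 06 95 A4.
Little-endian stores the least-significant byte at the lowest address.
Reassemble most-significant byte first: A4 95 06 45 3C 42 27 DE → 0xA49506453C4227DE.
0xA49506453C4227DE = 11859392088183547870.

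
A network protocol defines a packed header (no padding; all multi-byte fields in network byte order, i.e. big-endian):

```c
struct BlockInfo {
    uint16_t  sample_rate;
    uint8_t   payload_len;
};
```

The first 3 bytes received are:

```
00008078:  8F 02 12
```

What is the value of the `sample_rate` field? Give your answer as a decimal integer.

36610

`sample_rate` is the first field, at byte offset 0, occupying 2 bytes.
Bytes at offsets 0..1: 8F 02.
Big-endian stores the most-significant byte at the lowest address.
The bytes are already most-significant first: 0x8F02.
0x8F02 = 36610.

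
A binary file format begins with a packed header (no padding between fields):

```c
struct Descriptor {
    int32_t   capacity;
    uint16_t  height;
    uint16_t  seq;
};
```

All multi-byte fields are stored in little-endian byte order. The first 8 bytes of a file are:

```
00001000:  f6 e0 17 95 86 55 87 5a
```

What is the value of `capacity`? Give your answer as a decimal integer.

`capacity` is the first field, at byte offset 0, occupying 4 bytes.
Bytes at offsets 0..3: F6 E0 17 95.
Little-endian stores the least-significant byte at the lowest address.
Reassemble most-significant byte first: 95 17 E0 F6 → 0x9517E0F6.
Top bit is set, so as a signed 32-bit value this is 0x9517E0F6 − 2^32 = -1793597194.

-1793597194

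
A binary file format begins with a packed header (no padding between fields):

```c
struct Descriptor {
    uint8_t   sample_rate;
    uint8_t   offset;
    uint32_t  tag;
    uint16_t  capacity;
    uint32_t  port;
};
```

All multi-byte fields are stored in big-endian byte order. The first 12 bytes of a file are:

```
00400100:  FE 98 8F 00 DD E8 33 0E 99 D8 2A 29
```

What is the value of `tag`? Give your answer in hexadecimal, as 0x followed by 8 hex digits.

`tag` follows `sample_rate` (1 B), `offset` (1 B), so it starts at offset 1 + 1 = 2 and occupies 4 bytes.
Bytes at offsets 2..5: 8F 00 DD E8.
In big-endian order the high byte comes first in memory.
The bytes are already most-significant first: 0x8F00DDE8.

0x8F00DDE8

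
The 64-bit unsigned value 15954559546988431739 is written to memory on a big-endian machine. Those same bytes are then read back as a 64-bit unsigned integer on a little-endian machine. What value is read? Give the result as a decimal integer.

15954559546988431739 in 64-bit hexadecimal is 0xDD69FB608A10097B.
Stored big-endian, the bytes at ascending addresses are DD 69 FB 60 8A 10 09 7B.
Read back as little-endian, the first byte is least significant, giving 0x7B09108A60FB69DD.
0x7B09108A60FB69DD = 8865635527974152669.

8865635527974152669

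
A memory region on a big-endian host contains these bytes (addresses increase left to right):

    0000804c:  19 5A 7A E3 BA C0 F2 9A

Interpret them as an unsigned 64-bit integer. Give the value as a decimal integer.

1826907717361529498

In big-endian order the high byte comes first in memory.
The bytes are already most-significant first: 0x195A7AE3BAC0F29A.
0x195A7AE3BAC0F29A = 1826907717361529498.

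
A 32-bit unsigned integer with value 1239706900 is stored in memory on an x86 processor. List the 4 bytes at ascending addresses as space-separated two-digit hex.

14 6D E4 49

1239706900 in hexadecimal, padded to 32 bits, is 0x49E46D14.
Split into bytes (most-significant first): 49 E4 6D 14.
Little-endian stores the least-significant byte at the lowest address.
So at ascending addresses the bytes are 14 6D E4 49.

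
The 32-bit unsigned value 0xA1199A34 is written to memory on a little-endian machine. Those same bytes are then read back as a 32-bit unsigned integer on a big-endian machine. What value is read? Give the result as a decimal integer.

Stored little-endian, the bytes at ascending addresses are 34 9A 19 A1.
Read back as big-endian, the last byte is least significant, giving 0x349A19A1.
0x349A19A1 = 882514337.

882514337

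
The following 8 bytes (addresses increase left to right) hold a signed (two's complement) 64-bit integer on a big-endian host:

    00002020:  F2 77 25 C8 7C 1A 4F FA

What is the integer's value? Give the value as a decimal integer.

Big-endian: lowest address holds the most-significant byte.
The bytes are already most-significant first: 0xF27725C87C1A4FFA.
Top bit is set, so as a signed 64-bit value this is 0xF27725C87C1A4FFA − 2^64 = -975269251296636934.

-975269251296636934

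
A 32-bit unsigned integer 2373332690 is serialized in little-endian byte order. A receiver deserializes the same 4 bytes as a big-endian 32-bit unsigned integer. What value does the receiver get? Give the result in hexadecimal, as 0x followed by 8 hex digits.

2373332690 in 32-bit hexadecimal is 0x8D762ED2.
Stored little-endian, the bytes at ascending addresses are D2 2E 76 8D.
Read back as big-endian, the last byte is least significant, giving 0xD22E768D.

0xD22E768D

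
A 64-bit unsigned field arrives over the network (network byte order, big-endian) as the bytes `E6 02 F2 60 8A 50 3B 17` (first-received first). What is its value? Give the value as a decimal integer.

16574076075128142615

Big-endian stores the most-significant byte at the lowest address.
The bytes are already most-significant first: 0xE602F2608A503B17.
0xE602F2608A503B17 = 16574076075128142615.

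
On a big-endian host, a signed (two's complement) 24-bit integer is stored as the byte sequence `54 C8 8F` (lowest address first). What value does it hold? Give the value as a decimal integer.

Big-endian: lowest address holds the most-significant byte.
The bytes are already most-significant first: 0x54C88F.
0x54C88F = 5556367.

5556367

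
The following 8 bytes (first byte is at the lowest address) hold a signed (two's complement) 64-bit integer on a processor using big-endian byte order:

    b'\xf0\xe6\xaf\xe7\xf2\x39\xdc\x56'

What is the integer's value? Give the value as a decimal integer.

Big-endian: lowest address holds the most-significant byte.
The bytes are already most-significant first: 0xF0E6AFE7F239DC56.
Top bit is set, so as a signed 64-bit value this is 0xF0E6AFE7F239DC56 − 2^64 = -1087988849227211690.

-1087988849227211690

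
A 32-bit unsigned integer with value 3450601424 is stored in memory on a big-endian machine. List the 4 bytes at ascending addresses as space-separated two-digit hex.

CD AB FF D0

3450601424 in hexadecimal, padded to 32 bits, is 0xCDABFFD0.
Split into bytes (most-significant first): CD AB FF D0.
In big-endian order the high byte comes first in memory.
So the memory order matches the most-significant-first order: CD AB FF D0.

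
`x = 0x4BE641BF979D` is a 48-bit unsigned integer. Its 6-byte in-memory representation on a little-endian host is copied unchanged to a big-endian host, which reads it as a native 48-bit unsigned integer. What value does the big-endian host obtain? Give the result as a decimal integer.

Stored little-endian, the bytes at ascending addresses are 9D 97 BF 41 E6 4B.
Read back as big-endian, the last byte is least significant, giving 0x9D97BF41E64B.
0x9D97BF41E64B = 173275074389579.

173275074389579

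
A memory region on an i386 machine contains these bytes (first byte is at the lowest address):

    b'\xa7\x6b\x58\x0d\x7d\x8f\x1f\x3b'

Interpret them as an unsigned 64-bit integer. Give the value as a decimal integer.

4260281539773361063

Little-endian: lowest address holds the least-significant byte.
Reassemble most-significant byte first: 3B 1F 8F 7D 0D 58 6B A7 → 0x3B1F8F7D0D586BA7.
0x3B1F8F7D0D586BA7 = 4260281539773361063.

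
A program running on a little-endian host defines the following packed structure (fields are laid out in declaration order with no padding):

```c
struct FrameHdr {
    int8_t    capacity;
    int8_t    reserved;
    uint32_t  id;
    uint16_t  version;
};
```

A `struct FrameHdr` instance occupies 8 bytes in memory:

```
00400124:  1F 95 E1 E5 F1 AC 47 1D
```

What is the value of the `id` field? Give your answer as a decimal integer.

`id` follows `capacity` (1 B), `reserved` (1 B), so it starts at offset 1 + 1 = 2 and occupies 4 bytes.
Bytes at offsets 2..5: E1 E5 F1 AC.
Little-endian stores the least-significant byte at the lowest address.
Reassemble most-significant byte first: AC F1 E5 E1 → 0xACF1E5E1.
0xACF1E5E1 = 2901534177.

2901534177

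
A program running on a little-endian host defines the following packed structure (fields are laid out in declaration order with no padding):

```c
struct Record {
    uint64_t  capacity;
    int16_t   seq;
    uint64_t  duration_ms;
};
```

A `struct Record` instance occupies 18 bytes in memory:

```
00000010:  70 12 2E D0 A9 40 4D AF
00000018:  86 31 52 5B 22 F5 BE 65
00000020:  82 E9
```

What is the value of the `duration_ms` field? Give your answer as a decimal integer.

16826123028640455506

`duration_ms` follows `capacity` (8 B), `seq` (2 B), so it starts at offset 8 + 2 = 10 and occupies 8 bytes.
Bytes at offsets 10..17: 52 5B 22 F5 BE 65 82 E9.
In little-endian order the low byte comes first in memory.
Reassemble most-significant byte first: E9 82 65 BE F5 22 5B 52 → 0xE98265BEF5225B52.
0xE98265BEF5225B52 = 16826123028640455506.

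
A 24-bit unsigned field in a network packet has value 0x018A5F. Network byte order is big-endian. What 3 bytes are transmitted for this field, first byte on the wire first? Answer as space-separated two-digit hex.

Split into bytes (most-significant first): 01 8A 5F.
Big-endian: lowest address holds the most-significant byte.
So the memory order matches the most-significant-first order: 01 8A 5F.

01 8A 5F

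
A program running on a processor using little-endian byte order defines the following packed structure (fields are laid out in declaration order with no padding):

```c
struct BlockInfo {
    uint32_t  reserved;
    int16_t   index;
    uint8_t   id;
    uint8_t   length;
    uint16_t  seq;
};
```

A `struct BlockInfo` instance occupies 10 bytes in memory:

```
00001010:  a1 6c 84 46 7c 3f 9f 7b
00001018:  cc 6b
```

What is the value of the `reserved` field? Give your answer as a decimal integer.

1183083681

`reserved` is the first field, at byte offset 0, occupying 4 bytes.
Bytes at offsets 0..3: A1 6C 84 46.
Little-endian stores the least-significant byte at the lowest address.
Reassemble most-significant byte first: 46 84 6C A1 → 0x46846CA1.
0x46846CA1 = 1183083681.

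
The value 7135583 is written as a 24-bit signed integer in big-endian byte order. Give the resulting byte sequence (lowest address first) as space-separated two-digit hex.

6C E1 5F

7135583 in hexadecimal, padded to 24 bits, is 0x6CE15F.
Split into bytes (most-significant first): 6C E1 5F.
Big-endian: lowest address holds the most-significant byte.
So the memory order matches the most-significant-first order: 6C E1 5F.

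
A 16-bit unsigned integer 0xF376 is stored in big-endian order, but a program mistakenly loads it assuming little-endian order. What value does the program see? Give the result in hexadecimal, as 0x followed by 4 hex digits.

Stored big-endian, the bytes at ascending addresses are F3 76.
Read back as little-endian, the first byte is least significant, giving 0x76F3.

0x76F3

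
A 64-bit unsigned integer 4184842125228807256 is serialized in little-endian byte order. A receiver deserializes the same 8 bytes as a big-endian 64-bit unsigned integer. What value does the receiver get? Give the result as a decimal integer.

4184842125228807256 in 64-bit hexadecimal is 0x3A138BBD9B5A9458.
Stored little-endian, the bytes at ascending addresses are 58 94 5A 9B BD 8B 13 3A.
Read back as big-endian, the last byte is least significant, giving 0x58945A9BBD8B133A.
0x58945A9BBD8B133A = 6382826196837274426.

6382826196837274426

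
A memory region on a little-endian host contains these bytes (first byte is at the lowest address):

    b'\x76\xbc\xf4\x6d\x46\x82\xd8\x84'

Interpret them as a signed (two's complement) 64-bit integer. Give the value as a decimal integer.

-8874199826729485194

Little-endian: lowest address holds the least-significant byte.
Reassemble most-significant byte first: 84 D8 82 46 6D F4 BC 76 → 0x84D882466DF4BC76.
Top bit is set, so as a signed 64-bit value this is 0x84D882466DF4BC76 − 2^64 = -8874199826729485194.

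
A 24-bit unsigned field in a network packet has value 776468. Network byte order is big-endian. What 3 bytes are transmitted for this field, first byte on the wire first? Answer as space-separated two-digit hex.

776468 in hexadecimal, padded to 24 bits, is 0x0BD914.
Split into bytes (most-significant first): 0B D9 14.
Big-endian: lowest address holds the most-significant byte.
So the memory order matches the most-significant-first order: 0B D9 14.

0B D9 14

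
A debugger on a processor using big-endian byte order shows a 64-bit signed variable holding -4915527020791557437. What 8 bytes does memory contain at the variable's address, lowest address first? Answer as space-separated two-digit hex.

Two's complement of -4915527020791557437 in 64 bits: 4915527020791557437 = 0x443775C8261D6D3D; invert → 0xBBC88A37D9E292C2; add 1 → 0xBBC88A37D9E292C3.
Split into bytes (most-significant first): BB C8 8A 37 D9 E2 92 C3.
Big-endian: lowest address holds the most-significant byte.
So the memory order matches the most-significant-first order: BB C8 8A 37 D9 E2 92 C3.

BB C8 8A 37 D9 E2 92 C3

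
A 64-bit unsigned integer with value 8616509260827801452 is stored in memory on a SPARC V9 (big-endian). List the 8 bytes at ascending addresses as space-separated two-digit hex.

8616509260827801452 in hexadecimal, padded to 64 bits, is 0x7793FD853F81376C.
Split into bytes (most-significant first): 77 93 FD 85 3F 81 37 6C.
In big-endian order the high byte comes first in memory.
So the memory order matches the most-significant-first order: 77 93 FD 85 3F 81 37 6C.

77 93 FD 85 3F 81 37 6C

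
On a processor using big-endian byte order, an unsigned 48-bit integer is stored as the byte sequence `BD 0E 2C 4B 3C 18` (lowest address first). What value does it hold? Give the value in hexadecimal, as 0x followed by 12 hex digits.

0xBD0E2C4B3C18

Big-endian stores the most-significant byte at the lowest address.
The bytes are already most-significant first: 0xBD0E2C4B3C18.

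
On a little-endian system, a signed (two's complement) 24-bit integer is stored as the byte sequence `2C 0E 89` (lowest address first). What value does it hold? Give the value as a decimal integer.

-7795156

Little-endian stores the least-significant byte at the lowest address.
Reassemble most-significant byte first: 89 0E 2C → 0x890E2C.
Top bit is set, so as a signed 24-bit value this is 0x890E2C − 2^24 = -7795156.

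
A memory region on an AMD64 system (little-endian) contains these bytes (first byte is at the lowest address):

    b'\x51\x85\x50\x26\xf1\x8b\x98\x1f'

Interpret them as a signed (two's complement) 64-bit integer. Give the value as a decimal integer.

In little-endian order the low byte comes first in memory.
Reassemble most-significant byte first: 1F 98 8B F1 26 50 85 51 → 0x1F988BF126508551.
0x1F988BF126508551 = 2276723479481976145.

2276723479481976145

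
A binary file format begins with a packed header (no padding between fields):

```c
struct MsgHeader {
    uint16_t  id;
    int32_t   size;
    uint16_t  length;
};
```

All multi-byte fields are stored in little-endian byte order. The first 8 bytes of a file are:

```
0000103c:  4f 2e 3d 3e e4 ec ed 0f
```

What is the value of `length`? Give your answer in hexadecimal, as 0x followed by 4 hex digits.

`length` follows `id` (2 B), `size` (4 B), so it starts at offset 2 + 4 = 6 and occupies 2 bytes.
Bytes at offsets 6..7: ED 0F.
Little-endian stores the least-significant byte at the lowest address.
Reassemble most-significant byte first: 0F ED → 0x0FED.

0x0FED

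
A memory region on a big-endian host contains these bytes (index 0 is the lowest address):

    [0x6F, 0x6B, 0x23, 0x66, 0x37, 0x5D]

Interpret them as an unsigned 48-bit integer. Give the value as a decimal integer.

Big-endian: lowest address holds the most-significant byte.
The bytes are already most-significant first: 0x6F6B2366375D.
0x6F6B2366375D = 122505946085213.

122505946085213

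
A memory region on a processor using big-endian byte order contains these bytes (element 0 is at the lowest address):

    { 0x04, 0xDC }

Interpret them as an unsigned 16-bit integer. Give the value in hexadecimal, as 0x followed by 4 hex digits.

0x04DC

Big-endian stores the most-significant byte at the lowest address.
The bytes are already most-significant first: 0x04DC.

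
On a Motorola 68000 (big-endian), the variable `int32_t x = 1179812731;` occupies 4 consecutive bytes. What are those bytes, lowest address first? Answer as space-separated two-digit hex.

1179812731 in hexadecimal, padded to 32 bits, is 0x4652837B.
Split into bytes (most-significant first): 46 52 83 7B.
Big-endian: lowest address holds the most-significant byte.
So the memory order matches the most-significant-first order: 46 52 83 7B.

46 52 83 7B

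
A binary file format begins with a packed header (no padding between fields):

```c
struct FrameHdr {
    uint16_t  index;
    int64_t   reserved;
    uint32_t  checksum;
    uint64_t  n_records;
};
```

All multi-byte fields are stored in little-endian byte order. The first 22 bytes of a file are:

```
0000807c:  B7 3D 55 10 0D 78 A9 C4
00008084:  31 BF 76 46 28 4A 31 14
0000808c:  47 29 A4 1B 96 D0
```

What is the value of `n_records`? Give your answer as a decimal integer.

15030231198276719665

`n_records` follows `index` (2 B), `reserved` (8 B), `checksum` (4 B), so it starts at offset 2 + 8 + 4 = 14 and occupies 8 bytes.
Bytes at offsets 14..21: 31 14 47 29 A4 1B 96 D0.
Little-endian: lowest address holds the least-significant byte.
Reassemble most-significant byte first: D0 96 1B A4 29 47 14 31 → 0xD0961BA429471431.
0xD0961BA429471431 = 15030231198276719665.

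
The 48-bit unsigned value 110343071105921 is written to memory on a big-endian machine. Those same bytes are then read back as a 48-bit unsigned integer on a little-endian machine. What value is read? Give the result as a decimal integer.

110343071105921 in 48-bit hexadecimal is 0x645B3F8E8381.
Stored big-endian, the bytes at ascending addresses are 64 5B 3F 8E 83 81.
Read back as little-endian, the first byte is least significant, giving 0x81838E3F5B64.
0x81838E3F5B64 = 142402027215716.

142402027215716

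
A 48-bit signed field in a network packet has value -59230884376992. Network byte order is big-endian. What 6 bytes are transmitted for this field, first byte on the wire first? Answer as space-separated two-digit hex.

Two's complement of -59230884376992 in 48 bits: 59230884376992 = 0x35DEC3D2B1A0; invert → 0xCA213C2D4E5F; add 1 → 0xCA213C2D4E60.
Split into bytes (most-significant first): CA 21 3C 2D 4E 60.
Big-endian stores the most-significant byte at the lowest address.
So the memory order matches the most-significant-first order: CA 21 3C 2D 4E 60.

CA 21 3C 2D 4E 60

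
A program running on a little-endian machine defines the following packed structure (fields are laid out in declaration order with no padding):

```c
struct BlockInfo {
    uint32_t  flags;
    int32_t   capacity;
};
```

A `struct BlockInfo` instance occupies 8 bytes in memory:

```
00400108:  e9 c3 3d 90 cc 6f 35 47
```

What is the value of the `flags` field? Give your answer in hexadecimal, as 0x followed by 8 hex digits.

`flags` is the first field, at byte offset 0, occupying 4 bytes.
Bytes at offsets 0..3: E9 C3 3D 90.
In little-endian order the low byte comes first in memory.
Reassemble most-significant byte first: 90 3D C3 E9 → 0x903DC3E9.

0x903DC3E9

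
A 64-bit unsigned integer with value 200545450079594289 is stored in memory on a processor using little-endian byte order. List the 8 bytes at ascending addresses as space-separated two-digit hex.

200545450079594289 in hexadecimal, padded to 64 bits, is 0x02C87B063950A731.
Split into bytes (most-significant first): 02 C8 7B 06 39 50 A7 31.
Little-endian stores the least-significant byte at the lowest address.
So at ascending addresses the bytes are 31 A7 50 39 06 7B C8 02.

31 A7 50 39 06 7B C8 02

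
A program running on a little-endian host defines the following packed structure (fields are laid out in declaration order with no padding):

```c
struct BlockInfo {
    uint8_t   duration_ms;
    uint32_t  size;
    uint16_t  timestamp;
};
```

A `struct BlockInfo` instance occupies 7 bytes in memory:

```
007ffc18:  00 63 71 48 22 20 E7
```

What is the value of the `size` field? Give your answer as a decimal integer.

575172963

`size` follows `duration_ms` (1 byte), so it starts at byte offset 1 and occupies 4 bytes.
Bytes at offsets 1..4: 63 71 48 22.
Little-endian stores the least-significant byte at the lowest address.
Reassemble most-significant byte first: 22 48 71 63 → 0x22487163.
0x22487163 = 575172963.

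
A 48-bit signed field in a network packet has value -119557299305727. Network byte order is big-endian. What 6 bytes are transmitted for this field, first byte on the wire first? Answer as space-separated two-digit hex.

Two's complement of -119557299305727 in 48 bits: 119557299305727 = 0x6CBC9A5AFCFF; invert → 0x934365A50300; add 1 → 0x934365A50301.
Split into bytes (most-significant first): 93 43 65 A5 03 01.
Big-endian stores the most-significant byte at the lowest address.
So the memory order matches the most-significant-first order: 93 43 65 A5 03 01.

93 43 65 A5 03 01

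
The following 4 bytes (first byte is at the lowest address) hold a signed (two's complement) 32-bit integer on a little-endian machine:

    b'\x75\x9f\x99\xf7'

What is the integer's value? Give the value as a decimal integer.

Little-endian stores the least-significant byte at the lowest address.
Reassemble most-significant byte first: F7 99 9F 75 → 0xF7999F75.
Top bit is set, so as a signed 32-bit value this is 0xF7999F75 − 2^32 = -140927115.

-140927115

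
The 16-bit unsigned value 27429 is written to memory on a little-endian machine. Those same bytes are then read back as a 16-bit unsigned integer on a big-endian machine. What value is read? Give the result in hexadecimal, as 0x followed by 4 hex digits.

27429 in 16-bit hexadecimal is 0x6B25.
Stored little-endian, the bytes at ascending addresses are 25 6B.
Read back as big-endian, the last byte is least significant, giving 0x256B.

0x256B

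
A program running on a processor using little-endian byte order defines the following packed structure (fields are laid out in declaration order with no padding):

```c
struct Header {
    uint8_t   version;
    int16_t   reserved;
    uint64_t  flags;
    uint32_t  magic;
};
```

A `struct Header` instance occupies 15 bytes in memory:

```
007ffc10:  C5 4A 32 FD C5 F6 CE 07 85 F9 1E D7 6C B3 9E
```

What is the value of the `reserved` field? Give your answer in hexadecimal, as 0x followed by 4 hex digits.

0x324A

`reserved` follows `version` (1 byte), so it starts at byte offset 1 and occupies 2 bytes.
Bytes at offsets 1..2: 4A 32.
In little-endian order the low byte comes first in memory.
Reassemble most-significant byte first: 32 4A → 0x324A.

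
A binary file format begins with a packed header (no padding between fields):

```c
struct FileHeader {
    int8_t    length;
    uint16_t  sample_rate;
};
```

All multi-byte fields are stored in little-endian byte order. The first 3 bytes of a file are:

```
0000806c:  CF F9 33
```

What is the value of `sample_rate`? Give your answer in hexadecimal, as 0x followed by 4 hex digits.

0x33F9

`sample_rate` follows `length` (1 byte), so it starts at byte offset 1 and occupies 2 bytes.
Bytes at offsets 1..2: F9 33.
Little-endian stores the least-significant byte at the lowest address.
Reassemble most-significant byte first: 33 F9 → 0x33F9.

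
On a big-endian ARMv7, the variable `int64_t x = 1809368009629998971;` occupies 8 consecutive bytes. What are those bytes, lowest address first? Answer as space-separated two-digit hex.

19 1C 2A 9E 49 F3 9F 7B

1809368009629998971 in hexadecimal, padded to 64 bits, is 0x191C2A9E49F39F7B.
Split into bytes (most-significant first): 19 1C 2A 9E 49 F3 9F 7B.
Big-endian: lowest address holds the most-significant byte.
So the memory order matches the most-significant-first order: 19 1C 2A 9E 49 F3 9F 7B.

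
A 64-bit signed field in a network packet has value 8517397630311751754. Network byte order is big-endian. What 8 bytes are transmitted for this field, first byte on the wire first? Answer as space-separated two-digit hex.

76 33 E0 04 85 7C 60 4A

8517397630311751754 in hexadecimal, padded to 64 bits, is 0x7633E004857C604A.
Split into bytes (most-significant first): 76 33 E0 04 85 7C 60 4A.
In big-endian order the high byte comes first in memory.
So the memory order matches the most-significant-first order: 76 33 E0 04 85 7C 60 4A.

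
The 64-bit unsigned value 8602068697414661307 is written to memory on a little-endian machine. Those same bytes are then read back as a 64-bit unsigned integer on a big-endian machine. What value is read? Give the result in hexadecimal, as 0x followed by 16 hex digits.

0xBB74E892E7AF6077

8602068697414661307 in 64-bit hexadecimal is 0x7760AFE792E874BB.
Stored little-endian, the bytes at ascending addresses are BB 74 E8 92 E7 AF 60 77.
Read back as big-endian, the last byte is least significant, giving 0xBB74E892E7AF6077.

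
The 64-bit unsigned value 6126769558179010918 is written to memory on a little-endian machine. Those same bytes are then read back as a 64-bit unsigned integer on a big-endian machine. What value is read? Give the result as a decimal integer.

7411218267373045333

6126769558179010918 in 64-bit hexadecimal is 0x5506A873BFEFD966.
Stored little-endian, the bytes at ascending addresses are 66 D9 EF BF 73 A8 06 55.
Read back as big-endian, the last byte is least significant, giving 0x66D9EFBF73A80655.
0x66D9EFBF73A80655 = 7411218267373045333.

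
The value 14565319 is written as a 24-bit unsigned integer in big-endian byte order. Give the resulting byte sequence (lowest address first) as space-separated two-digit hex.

14565319 in hexadecimal, padded to 24 bits, is 0xDE3FC7.
Split into bytes (most-significant first): DE 3F C7.
Big-endian stores the most-significant byte at the lowest address.
So the memory order matches the most-significant-first order: DE 3F C7.

DE 3F C7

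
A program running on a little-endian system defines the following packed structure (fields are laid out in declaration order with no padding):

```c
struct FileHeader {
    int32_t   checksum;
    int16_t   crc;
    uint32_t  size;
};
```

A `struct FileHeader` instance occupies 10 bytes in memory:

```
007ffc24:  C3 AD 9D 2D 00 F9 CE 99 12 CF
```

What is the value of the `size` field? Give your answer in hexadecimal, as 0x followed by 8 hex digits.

`size` follows `checksum` (4 B), `crc` (2 B), so it starts at offset 4 + 2 = 6 and occupies 4 bytes.
Bytes at offsets 6..9: CE 99 12 CF.
Little-endian: lowest address holds the least-significant byte.
Reassemble most-significant byte first: CF 12 99 CE → 0xCF1299CE.

0xCF1299CE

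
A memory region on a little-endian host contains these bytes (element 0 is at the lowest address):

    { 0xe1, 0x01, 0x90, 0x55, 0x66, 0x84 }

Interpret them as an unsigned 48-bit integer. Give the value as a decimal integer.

145575057031649

In little-endian order the low byte comes first in memory.
Reassemble most-significant byte first: 84 66 55 90 01 E1 → 0x8466559001E1.
0x8466559001E1 = 145575057031649.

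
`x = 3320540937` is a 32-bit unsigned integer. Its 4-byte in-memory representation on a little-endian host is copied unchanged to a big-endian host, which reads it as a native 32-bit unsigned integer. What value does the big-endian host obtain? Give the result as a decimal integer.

158329797

3320540937 in 32-bit hexadecimal is 0xC5EB6F09.
Stored little-endian, the bytes at ascending addresses are 09 6F EB C5.
Read back as big-endian, the last byte is least significant, giving 0x096FEBC5.
0x096FEBC5 = 158329797.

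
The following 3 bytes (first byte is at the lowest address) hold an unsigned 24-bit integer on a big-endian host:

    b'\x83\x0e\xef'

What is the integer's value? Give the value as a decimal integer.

8589039

Big-endian: lowest address holds the most-significant byte.
The bytes are already most-significant first: 0x830EEF.
0x830EEF = 8589039.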